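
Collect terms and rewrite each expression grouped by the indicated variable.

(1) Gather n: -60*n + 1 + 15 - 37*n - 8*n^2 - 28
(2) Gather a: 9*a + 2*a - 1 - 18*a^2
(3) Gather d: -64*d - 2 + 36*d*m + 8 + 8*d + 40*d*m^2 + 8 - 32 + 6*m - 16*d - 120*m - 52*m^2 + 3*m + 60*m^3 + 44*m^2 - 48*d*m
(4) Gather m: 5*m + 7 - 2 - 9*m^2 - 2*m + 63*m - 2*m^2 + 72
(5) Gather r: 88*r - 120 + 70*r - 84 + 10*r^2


(1) = -8*n^2 - 97*n - 12
(2) = -18*a^2 + 11*a - 1
(3) = d*(40*m^2 - 12*m - 72) + 60*m^3 - 8*m^2 - 111*m - 18
(4) = -11*m^2 + 66*m + 77
(5) = 10*r^2 + 158*r - 204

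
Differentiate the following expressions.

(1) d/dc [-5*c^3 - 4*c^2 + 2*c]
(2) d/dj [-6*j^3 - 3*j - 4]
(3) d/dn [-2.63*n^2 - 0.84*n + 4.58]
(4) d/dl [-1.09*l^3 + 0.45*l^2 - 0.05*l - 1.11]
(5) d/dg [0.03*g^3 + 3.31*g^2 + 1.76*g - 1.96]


(1) = -15*c^2 - 8*c + 2
(2) = -18*j^2 - 3
(3) = -5.26*n - 0.84
(4) = -3.27*l^2 + 0.9*l - 0.05
(5) = 0.09*g^2 + 6.62*g + 1.76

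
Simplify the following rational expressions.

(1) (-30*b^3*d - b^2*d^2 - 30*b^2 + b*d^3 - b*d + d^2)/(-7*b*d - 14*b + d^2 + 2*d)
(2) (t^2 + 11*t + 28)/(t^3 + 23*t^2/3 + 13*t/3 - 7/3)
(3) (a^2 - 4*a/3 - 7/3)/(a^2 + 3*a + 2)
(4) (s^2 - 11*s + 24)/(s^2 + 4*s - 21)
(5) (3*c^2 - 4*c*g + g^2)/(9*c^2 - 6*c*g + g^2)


(1) = (30*b^3*d + b^2*d^2 + 30*b^2 - b*d^3 + b*d - d^2)/(7*b*d + 14*b - d^2 - 2*d)
(2) = (3*t + 12)/(3*t^2 + 2*t - 1)
(3) = (3*a - 7)/(3*a + 6)
(4) = (s - 8)/(s + 7)
(5) = (c - g)/(3*c - g)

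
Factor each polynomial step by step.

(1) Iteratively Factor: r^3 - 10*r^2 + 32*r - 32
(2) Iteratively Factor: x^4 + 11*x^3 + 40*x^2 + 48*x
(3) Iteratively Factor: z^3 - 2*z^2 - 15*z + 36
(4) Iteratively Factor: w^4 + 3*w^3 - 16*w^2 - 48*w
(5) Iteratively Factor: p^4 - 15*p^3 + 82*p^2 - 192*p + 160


(1) = (r - 4)*(r^2 - 6*r + 8) = (r - 4)*(r - 2)*(r - 4)
(2) = (x + 4)*(x^3 + 7*x^2 + 12*x) = x*(x + 4)*(x^2 + 7*x + 12) = x*(x + 3)*(x + 4)*(x + 4)
(3) = (z - 3)*(z^2 + z - 12) = (z - 3)^2*(z + 4)
(4) = (w + 4)*(w^3 - w^2 - 12*w) = (w + 3)*(w + 4)*(w^2 - 4*w) = w*(w + 3)*(w + 4)*(w - 4)
(5) = (p - 4)*(p^3 - 11*p^2 + 38*p - 40) = (p - 4)*(p - 2)*(p^2 - 9*p + 20) = (p - 5)*(p - 4)*(p - 2)*(p - 4)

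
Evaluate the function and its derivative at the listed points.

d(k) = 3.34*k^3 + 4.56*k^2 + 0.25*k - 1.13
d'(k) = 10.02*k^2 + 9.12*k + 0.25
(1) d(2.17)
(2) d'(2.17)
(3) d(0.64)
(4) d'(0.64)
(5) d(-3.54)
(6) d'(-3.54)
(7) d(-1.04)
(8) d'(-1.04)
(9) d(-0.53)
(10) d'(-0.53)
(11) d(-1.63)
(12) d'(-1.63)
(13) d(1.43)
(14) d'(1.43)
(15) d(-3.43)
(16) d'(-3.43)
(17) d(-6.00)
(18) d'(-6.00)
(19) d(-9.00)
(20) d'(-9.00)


(1) = 55.01
(2) = 67.22
(3) = 1.77
(4) = 10.19
(5) = -93.04
(6) = 93.53
(7) = -0.21
(8) = 1.60
(9) = -0.48
(10) = -1.77
(11) = -3.89
(12) = 12.01
(13) = 18.32
(14) = 33.78
(15) = -83.12
(16) = 86.85
(17) = -559.91
(18) = 306.25
(19) = -2068.88
(20) = 729.79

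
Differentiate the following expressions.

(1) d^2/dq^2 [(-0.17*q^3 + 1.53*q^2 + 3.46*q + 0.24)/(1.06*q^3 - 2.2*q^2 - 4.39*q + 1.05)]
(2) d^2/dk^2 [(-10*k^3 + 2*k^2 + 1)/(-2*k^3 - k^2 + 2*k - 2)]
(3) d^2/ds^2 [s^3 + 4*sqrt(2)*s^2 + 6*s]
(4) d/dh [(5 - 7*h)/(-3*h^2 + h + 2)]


(1) = (2.645336*q^6 + 18.579468*q^5 - 0.18762*q^4 - 3.992406*q^3 - 20.035566*q^2 + 59.13585*q + 45.630798)/(1.191016*q^9 - 7.41576*q^8 + 0.593388*q^7 + 54.31622*q^6 - 17.149122*q^5 - 141.26628*q^4 - 20.253169*q^3 + 53.430615*q^2 - 14.519925*q + 1.157625)
(2) = 2*(-28*k^6 + 120*k^5 - 288*k^4 + 56*k^3 - 99*k^2 + 138*k - 10)/(8*k^9 + 12*k^8 - 18*k^7 + k^6 + 42*k^5 - 30*k^4 - 8*k^3 + 36*k^2 - 24*k + 8)
(3) = 6*s + 8*sqrt(2)
(4) = (21*h^2 - 7*h - (6*h - 1)*(7*h - 5) - 14)/(-3*h^2 + h + 2)^2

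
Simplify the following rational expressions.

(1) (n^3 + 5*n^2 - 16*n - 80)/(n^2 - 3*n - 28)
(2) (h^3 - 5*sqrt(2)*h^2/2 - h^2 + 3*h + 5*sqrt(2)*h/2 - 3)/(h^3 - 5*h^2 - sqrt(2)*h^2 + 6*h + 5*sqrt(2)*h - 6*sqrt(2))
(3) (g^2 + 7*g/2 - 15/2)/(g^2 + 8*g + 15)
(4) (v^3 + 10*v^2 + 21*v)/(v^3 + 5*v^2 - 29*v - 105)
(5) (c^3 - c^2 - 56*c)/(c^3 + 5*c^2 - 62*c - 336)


(1) = (n^2 + n - 20)/(n - 7)
(2) = (2*h^2 + h*(-3*sqrt(2) - 2) + 3*sqrt(2))/(2*h^2 - 10*h + 12)
(3) = (2*g - 3)/(2*g + 6)
(4) = v/(v - 5)
(5) = c/(c + 6)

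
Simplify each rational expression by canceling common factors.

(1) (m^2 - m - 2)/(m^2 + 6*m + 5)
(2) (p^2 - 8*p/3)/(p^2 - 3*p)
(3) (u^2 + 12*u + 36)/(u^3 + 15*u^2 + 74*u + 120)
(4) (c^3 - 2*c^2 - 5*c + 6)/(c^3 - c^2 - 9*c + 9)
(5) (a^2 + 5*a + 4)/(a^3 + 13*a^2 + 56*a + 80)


(1) = (m - 2)/(m + 5)
(2) = (3*p - 8)/(3*p - 9)
(3) = (u + 6)/(u^2 + 9*u + 20)
(4) = (c + 2)/(c + 3)
(5) = (a + 1)/(a^2 + 9*a + 20)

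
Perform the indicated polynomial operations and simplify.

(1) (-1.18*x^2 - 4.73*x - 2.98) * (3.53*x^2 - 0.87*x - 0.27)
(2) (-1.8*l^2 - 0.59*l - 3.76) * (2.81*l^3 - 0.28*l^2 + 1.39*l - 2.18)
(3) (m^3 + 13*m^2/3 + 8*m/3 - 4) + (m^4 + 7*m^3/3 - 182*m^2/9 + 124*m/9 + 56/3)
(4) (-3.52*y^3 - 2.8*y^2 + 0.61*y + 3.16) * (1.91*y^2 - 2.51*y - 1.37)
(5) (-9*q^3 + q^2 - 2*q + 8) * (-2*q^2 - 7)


(1) = -4.1654*x^4 - 15.6703*x^3 - 6.0857*x^2 + 3.8697*x + 0.8046
(2) = -5.058*l^5 - 1.1539*l^4 - 12.9024*l^3 + 4.1567*l^2 - 3.9402*l + 8.1968
(3) = m^4 + 10*m^3/3 - 143*m^2/9 + 148*m/9 + 44/3
(4) = -6.7232*y^5 + 3.4872*y^4 + 13.0155*y^3 + 8.3405*y^2 - 8.7673*y - 4.3292
(5) = 18*q^5 - 2*q^4 + 67*q^3 - 23*q^2 + 14*q - 56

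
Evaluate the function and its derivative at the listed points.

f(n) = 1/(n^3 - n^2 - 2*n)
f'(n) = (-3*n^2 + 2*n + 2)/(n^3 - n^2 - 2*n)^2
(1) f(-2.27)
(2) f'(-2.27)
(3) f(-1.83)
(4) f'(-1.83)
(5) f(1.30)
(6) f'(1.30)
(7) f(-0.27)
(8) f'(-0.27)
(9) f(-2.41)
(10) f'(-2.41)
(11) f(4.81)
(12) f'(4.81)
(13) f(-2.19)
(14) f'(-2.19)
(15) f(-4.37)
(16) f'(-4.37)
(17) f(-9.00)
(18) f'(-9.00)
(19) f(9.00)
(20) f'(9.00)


(1) = -0.08
(2) = -0.12
(3) = -0.17
(4) = -0.35
(5) = -0.48
(6) = -0.11
(7) = 2.24
(8) = 6.20
(9) = -0.07
(10) = -0.09
(11) = 0.01
(12) = -0.01
(13) = -0.09
(14) = -0.14
(15) = -0.01
(16) = -0.01
(17) = -0.00
(18) = -0.00
(19) = 0.00
(20) = -0.00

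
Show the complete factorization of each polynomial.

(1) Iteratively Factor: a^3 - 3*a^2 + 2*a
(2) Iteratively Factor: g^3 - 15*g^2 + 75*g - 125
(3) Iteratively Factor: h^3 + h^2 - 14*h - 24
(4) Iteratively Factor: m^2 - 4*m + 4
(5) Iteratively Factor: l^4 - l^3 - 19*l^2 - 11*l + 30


(1) = (a - 2)*(a^2 - a) = a*(a - 2)*(a - 1)
(2) = (g - 5)*(g^2 - 10*g + 25) = (g - 5)^2*(g - 5)
(3) = (h - 4)*(h^2 + 5*h + 6) = (h - 4)*(h + 2)*(h + 3)
(4) = (m - 2)*(m - 2)
(5) = (l + 3)*(l^3 - 4*l^2 - 7*l + 10) = (l - 5)*(l + 3)*(l^2 + l - 2) = (l - 5)*(l + 2)*(l + 3)*(l - 1)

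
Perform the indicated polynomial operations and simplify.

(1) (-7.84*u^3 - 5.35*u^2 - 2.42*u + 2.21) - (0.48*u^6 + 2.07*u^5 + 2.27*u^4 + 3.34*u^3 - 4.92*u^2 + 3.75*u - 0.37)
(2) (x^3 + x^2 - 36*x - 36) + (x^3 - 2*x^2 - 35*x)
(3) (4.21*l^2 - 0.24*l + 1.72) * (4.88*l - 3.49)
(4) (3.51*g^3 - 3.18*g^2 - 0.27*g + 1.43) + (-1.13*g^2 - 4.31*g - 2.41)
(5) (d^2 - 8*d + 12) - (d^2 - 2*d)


(1) = -0.48*u^6 - 2.07*u^5 - 2.27*u^4 - 11.18*u^3 - 0.43*u^2 - 6.17*u + 2.58
(2) = 2*x^3 - x^2 - 71*x - 36
(3) = 20.5448*l^3 - 15.8641*l^2 + 9.2312*l - 6.0028
(4) = 3.51*g^3 - 4.31*g^2 - 4.58*g - 0.98
(5) = 12 - 6*d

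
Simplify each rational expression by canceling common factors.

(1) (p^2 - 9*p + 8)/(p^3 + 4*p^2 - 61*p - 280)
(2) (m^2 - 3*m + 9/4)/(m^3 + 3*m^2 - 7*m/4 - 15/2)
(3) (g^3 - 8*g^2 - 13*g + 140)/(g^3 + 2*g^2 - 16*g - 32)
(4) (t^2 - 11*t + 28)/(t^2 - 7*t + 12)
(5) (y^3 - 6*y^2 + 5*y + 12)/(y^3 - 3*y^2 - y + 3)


(1) = (p - 1)/(p^2 + 12*p + 35)
(2) = (2*m - 3)/(2*m^2 + 9*m + 10)
(3) = (g^2 - 12*g + 35)/(g^2 - 2*g - 8)
(4) = (t - 7)/(t - 3)
(5) = (y - 4)/(y - 1)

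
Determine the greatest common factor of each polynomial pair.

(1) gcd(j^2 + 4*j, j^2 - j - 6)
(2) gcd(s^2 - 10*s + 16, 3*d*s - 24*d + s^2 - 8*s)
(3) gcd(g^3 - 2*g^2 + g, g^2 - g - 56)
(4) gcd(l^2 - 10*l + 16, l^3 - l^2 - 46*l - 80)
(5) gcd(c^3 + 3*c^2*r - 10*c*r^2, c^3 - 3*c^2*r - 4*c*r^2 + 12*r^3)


(1) = 1
(2) = s - 8
(3) = 1
(4) = l - 8
(5) = -c + 2*r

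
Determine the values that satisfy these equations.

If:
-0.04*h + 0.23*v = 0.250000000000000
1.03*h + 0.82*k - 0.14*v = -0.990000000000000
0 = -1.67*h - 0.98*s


Then:
h = 5.75*v - 6.25
k = 6.64329268292683 - 7.05182926829268*v
s = 10.6505102040816 - 9.7984693877551*v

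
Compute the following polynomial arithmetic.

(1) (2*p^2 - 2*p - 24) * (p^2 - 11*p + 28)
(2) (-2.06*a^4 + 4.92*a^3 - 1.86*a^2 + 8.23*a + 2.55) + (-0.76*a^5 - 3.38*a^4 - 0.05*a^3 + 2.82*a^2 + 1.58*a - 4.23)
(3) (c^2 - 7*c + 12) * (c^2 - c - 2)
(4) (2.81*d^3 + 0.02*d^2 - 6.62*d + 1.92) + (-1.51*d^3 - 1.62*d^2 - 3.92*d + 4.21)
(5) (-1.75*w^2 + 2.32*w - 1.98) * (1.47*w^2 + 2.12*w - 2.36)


(1) = 2*p^4 - 24*p^3 + 54*p^2 + 208*p - 672
(2) = -0.76*a^5 - 5.44*a^4 + 4.87*a^3 + 0.96*a^2 + 9.81*a - 1.68
(3) = c^4 - 8*c^3 + 17*c^2 + 2*c - 24
(4) = 1.3*d^3 - 1.6*d^2 - 10.54*d + 6.13
(5) = -2.5725*w^4 - 0.2996*w^3 + 6.1378*w^2 - 9.6728*w + 4.6728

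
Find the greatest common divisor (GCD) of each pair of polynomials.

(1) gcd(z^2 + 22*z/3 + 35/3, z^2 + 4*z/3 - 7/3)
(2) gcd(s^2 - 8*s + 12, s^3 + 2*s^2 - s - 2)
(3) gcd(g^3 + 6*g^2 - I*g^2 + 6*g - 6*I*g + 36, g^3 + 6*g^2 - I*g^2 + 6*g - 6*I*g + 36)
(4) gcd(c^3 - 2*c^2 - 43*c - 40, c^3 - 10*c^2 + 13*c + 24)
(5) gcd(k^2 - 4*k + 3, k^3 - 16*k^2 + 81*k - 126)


(1) = z + 7/3
(2) = gcd((s - 6)*(s - 2), (s - 1)*(s + 1)*(s + 2)) = 1
(3) = g^3 + g^2*(6 - I) + g*(6 - 6*I) + 36
(4) = c^2 - 7*c - 8
(5) = k - 3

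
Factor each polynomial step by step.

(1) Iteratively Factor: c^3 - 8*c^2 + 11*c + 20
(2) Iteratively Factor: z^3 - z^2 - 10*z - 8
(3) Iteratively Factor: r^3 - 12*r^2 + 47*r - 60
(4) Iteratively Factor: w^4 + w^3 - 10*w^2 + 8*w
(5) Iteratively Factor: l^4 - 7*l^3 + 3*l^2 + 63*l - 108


(1) = (c - 5)*(c^2 - 3*c - 4) = (c - 5)*(c + 1)*(c - 4)
(2) = (z - 4)*(z^2 + 3*z + 2) = (z - 4)*(z + 2)*(z + 1)
(3) = (r - 3)*(r^2 - 9*r + 20) = (r - 4)*(r - 3)*(r - 5)
(4) = (w - 2)*(w^3 + 3*w^2 - 4*w) = (w - 2)*(w + 4)*(w^2 - w) = (w - 2)*(w - 1)*(w + 4)*(w)
(5) = (l - 3)*(l^3 - 4*l^2 - 9*l + 36) = (l - 4)*(l - 3)*(l^2 - 9) = (l - 4)*(l - 3)^2*(l + 3)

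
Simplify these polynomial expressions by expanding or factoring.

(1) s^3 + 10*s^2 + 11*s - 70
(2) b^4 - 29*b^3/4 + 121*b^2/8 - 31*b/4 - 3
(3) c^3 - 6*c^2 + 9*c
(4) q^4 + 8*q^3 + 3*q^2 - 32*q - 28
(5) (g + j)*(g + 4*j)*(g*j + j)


(1) = (s - 2)*(s + 5)*(s + 7)
(2) = (b - 4)*(b - 2)*(b - 3/2)*(b + 1/4)
(3) = c*(c - 3)^2
(4) = (q - 2)*(q + 1)*(q + 2)*(q + 7)
(5) = g^3*j + 5*g^2*j^2 + g^2*j + 4*g*j^3 + 5*g*j^2 + 4*j^3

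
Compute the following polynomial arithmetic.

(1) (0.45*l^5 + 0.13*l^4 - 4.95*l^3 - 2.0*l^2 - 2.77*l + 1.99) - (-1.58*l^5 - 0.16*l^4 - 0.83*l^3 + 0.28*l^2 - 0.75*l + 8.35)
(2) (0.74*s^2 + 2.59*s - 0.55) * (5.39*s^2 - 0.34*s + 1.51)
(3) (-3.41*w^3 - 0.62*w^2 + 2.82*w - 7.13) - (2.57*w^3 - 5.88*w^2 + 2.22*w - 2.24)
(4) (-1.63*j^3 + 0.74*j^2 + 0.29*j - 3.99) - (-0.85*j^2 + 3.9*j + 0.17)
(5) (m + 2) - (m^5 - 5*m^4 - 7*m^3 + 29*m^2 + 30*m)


(1) = 2.03*l^5 + 0.29*l^4 - 4.12*l^3 - 2.28*l^2 - 2.02*l - 6.36
(2) = 3.9886*s^4 + 13.7085*s^3 - 2.7277*s^2 + 4.0979*s - 0.8305
(3) = -5.98*w^3 + 5.26*w^2 + 0.6*w - 4.89
(4) = -1.63*j^3 + 1.59*j^2 - 3.61*j - 4.16
(5) = -m^5 + 5*m^4 + 7*m^3 - 29*m^2 - 29*m + 2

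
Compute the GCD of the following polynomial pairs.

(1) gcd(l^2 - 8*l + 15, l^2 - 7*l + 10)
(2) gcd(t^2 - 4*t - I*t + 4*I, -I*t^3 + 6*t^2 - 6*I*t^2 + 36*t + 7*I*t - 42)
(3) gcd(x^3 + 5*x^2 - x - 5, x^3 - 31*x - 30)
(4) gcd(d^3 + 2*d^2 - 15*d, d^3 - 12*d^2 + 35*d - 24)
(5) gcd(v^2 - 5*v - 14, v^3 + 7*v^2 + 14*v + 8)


(1) = gcd((l - 5)*(l - 3), (l - 5)*(l - 2)) = l - 5
(2) = 1
(3) = x^2 + 6*x + 5
(4) = d - 3
(5) = v + 2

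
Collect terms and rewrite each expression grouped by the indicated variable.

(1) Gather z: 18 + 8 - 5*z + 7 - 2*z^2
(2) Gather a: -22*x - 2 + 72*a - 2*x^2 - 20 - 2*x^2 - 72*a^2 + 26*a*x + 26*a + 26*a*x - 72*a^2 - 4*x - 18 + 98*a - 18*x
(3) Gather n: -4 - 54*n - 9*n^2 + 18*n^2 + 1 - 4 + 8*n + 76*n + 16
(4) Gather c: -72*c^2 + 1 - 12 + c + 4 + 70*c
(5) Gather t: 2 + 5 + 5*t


(1) = -2*z^2 - 5*z + 33
(2) = -144*a^2 + a*(52*x + 196) - 4*x^2 - 44*x - 40
(3) = 9*n^2 + 30*n + 9
(4) = -72*c^2 + 71*c - 7
(5) = 5*t + 7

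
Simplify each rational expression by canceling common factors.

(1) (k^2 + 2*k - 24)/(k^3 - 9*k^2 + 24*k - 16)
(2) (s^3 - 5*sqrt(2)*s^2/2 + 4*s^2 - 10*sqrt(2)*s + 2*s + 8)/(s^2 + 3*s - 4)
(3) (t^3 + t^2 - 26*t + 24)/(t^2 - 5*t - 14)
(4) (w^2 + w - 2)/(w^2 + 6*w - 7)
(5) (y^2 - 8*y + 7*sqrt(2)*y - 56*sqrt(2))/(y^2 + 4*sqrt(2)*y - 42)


(1) = (k + 6)/(k^2 - 5*k + 4)
(2) = (2*s^2 - 5*sqrt(2)*s + 4)/(2*s - 2)
(3) = (t^3 + t^2 - 26*t + 24)/(t^2 - 5*t - 14)
(4) = (w + 2)/(w + 7)
(5) = (y - 8)/(y - 3*sqrt(2))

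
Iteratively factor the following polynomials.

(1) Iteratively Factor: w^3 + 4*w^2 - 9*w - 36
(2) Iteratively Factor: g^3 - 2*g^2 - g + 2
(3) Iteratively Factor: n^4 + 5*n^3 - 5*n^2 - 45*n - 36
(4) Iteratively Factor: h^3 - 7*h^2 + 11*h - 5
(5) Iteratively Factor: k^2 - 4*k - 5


(1) = (w + 4)*(w^2 - 9) = (w - 3)*(w + 4)*(w + 3)
(2) = (g - 1)*(g^2 - g - 2) = (g - 2)*(g - 1)*(g + 1)
(3) = (n + 3)*(n^3 + 2*n^2 - 11*n - 12) = (n - 3)*(n + 3)*(n^2 + 5*n + 4) = (n - 3)*(n + 3)*(n + 4)*(n + 1)
(4) = (h - 1)*(h^2 - 6*h + 5) = (h - 1)^2*(h - 5)
(5) = (k - 5)*(k + 1)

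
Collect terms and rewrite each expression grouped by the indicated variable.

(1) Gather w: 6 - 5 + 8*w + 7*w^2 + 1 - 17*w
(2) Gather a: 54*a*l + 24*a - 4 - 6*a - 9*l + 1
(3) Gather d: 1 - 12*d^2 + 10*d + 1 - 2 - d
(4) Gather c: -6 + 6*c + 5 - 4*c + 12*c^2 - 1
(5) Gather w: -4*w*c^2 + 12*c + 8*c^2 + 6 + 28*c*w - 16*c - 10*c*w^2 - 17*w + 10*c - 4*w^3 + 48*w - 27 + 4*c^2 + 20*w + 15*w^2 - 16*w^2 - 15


(1) = 7*w^2 - 9*w + 2
(2) = a*(54*l + 18) - 9*l - 3
(3) = -12*d^2 + 9*d
(4) = 12*c^2 + 2*c - 2
(5) = 12*c^2 + 6*c - 4*w^3 + w^2*(-10*c - 1) + w*(-4*c^2 + 28*c + 51) - 36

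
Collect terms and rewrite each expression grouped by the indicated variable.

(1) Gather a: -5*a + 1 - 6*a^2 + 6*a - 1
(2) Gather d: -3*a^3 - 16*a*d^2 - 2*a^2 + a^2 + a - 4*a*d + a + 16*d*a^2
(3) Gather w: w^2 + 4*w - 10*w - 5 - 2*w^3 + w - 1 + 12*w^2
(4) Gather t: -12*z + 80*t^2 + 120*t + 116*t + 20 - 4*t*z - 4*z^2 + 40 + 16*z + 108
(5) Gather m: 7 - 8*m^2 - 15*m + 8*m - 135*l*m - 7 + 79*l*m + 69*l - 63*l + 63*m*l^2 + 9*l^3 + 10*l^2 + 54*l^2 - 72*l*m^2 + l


(1) = -6*a^2 + a
(2) = -3*a^3 - a^2 - 16*a*d^2 + 2*a + d*(16*a^2 - 4*a)
(3) = -2*w^3 + 13*w^2 - 5*w - 6
(4) = 80*t^2 + t*(236 - 4*z) - 4*z^2 + 4*z + 168
(5) = 9*l^3 + 64*l^2 + 7*l + m^2*(-72*l - 8) + m*(63*l^2 - 56*l - 7)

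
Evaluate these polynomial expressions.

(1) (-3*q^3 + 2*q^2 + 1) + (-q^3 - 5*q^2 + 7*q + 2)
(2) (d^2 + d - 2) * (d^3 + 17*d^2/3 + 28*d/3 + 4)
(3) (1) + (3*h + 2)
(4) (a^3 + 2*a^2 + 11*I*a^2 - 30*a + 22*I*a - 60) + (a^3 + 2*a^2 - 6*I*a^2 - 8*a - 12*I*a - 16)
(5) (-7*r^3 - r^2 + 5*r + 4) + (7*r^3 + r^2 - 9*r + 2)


(1) = -4*q^3 - 3*q^2 + 7*q + 3
(2) = d^5 + 20*d^4/3 + 13*d^3 + 2*d^2 - 44*d/3 - 8
(3) = 3*h + 3
(4) = 2*a^3 + 4*a^2 + 5*I*a^2 - 38*a + 10*I*a - 76
(5) = 6 - 4*r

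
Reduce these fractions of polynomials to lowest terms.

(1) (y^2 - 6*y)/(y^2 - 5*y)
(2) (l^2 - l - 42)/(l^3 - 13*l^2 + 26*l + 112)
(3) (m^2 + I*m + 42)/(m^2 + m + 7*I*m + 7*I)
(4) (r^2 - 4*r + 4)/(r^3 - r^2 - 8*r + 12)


(1) = (y - 6)/(y - 5)
(2) = (l + 6)/(l^2 - 6*l - 16)
(3) = (m - 6*I)/(m + 1)
(4) = 1/(r + 3)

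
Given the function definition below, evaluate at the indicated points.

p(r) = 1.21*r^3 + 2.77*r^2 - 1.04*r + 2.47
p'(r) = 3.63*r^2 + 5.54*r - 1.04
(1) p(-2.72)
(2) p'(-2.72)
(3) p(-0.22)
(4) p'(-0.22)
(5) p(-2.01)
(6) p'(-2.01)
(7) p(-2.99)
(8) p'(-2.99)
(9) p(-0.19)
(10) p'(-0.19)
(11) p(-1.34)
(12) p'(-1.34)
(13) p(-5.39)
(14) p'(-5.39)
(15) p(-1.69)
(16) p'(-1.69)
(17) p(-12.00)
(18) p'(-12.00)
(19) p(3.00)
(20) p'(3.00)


(1) = 1.44
(2) = 10.75
(3) = 2.82
(4) = -2.08
(5) = 5.93
(6) = 2.49
(7) = -2.00
(8) = 14.85
(9) = 2.76
(10) = -1.96
(11) = 5.93
(12) = -1.95
(13) = -100.92
(14) = 74.56
(15) = 6.30
(16) = -0.03
(17) = -1677.05
(18) = 455.20
(19) = 56.95
(20) = 48.25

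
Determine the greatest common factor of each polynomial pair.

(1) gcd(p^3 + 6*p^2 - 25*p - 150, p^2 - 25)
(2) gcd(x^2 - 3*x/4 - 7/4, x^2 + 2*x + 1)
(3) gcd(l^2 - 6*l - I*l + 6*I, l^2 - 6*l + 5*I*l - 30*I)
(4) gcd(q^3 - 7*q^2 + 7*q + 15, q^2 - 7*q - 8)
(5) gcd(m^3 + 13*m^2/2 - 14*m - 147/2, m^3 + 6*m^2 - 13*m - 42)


(1) = gcd((p - 5)*(p + 5)*(p + 6), (p - 5)*(p + 5)) = p^2 - 25
(2) = gcd((x - 7/4)*(x + 1), (x + 1)^2) = x + 1
(3) = gcd((l - 6)*(l - I), (l - 6)*(l + 5*I)) = l - 6
(4) = q + 1
(5) = gcd((m - 7/2)*(m + 3)*(m + 7), (m - 3)*(m + 2)*(m + 7)) = m + 7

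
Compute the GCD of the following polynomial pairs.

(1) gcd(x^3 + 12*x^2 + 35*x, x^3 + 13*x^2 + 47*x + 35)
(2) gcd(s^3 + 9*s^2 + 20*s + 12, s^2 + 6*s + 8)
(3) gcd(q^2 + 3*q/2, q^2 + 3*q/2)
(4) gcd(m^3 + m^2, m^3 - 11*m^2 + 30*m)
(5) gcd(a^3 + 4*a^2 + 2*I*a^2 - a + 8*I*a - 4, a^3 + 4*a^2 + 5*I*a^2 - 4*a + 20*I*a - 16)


(1) = x^2 + 12*x + 35
(2) = gcd((s + 1)*(s + 2)*(s + 6), (s + 2)*(s + 4)) = s + 2
(3) = gcd(q*(q + 3/2), q*(q + 3/2)) = q^2 + 3*q/2
(4) = m
(5) = a^2 + a*(4 + I) + 4*I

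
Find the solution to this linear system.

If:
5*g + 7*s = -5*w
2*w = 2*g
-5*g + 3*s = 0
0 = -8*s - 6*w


Then:
g = 0
s = 0
w = 0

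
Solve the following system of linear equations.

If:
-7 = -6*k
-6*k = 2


Then:
No Solution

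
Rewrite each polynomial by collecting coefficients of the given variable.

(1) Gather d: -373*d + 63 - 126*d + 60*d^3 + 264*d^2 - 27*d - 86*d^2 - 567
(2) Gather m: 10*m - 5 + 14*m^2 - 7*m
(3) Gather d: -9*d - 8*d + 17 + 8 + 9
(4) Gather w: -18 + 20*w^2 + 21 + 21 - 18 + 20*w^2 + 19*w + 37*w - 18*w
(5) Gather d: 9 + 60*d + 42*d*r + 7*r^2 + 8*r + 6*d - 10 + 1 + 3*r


(1) = 60*d^3 + 178*d^2 - 526*d - 504
(2) = 14*m^2 + 3*m - 5
(3) = 34 - 17*d
(4) = 40*w^2 + 38*w + 6
(5) = d*(42*r + 66) + 7*r^2 + 11*r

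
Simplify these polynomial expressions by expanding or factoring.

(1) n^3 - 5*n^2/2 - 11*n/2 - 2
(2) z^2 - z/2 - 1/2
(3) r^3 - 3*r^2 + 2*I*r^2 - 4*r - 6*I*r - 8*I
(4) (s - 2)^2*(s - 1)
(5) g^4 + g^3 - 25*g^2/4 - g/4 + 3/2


(1) = (n - 4)*(n + 1/2)*(n + 1)
(2) = (z - 1)*(z + 1/2)
(3) = (r - 4)*(r + 1)*(r + 2*I)
(4) = s^3 - 5*s^2 + 8*s - 4
(5) = (g - 2)*(g - 1/2)*(g + 1/2)*(g + 3)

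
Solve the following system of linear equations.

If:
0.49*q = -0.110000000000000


Then:
q = -0.22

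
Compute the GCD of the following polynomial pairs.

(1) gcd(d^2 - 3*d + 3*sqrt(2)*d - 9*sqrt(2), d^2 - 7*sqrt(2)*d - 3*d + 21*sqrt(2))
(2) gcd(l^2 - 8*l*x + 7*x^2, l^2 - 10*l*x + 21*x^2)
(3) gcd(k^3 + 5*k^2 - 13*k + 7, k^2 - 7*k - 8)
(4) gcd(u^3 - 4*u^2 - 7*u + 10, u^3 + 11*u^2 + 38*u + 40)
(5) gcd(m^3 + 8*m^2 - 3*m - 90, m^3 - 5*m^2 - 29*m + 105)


(1) = gcd((d - 3)*(d + 3*sqrt(2)), (d - 3)*(d - 7*sqrt(2))) = d - 3
(2) = gcd((l - 7*x)*(l - x), (l - 7*x)*(l - 3*x)) = -l + 7*x
(3) = 1
(4) = gcd((u - 5)*(u - 1)*(u + 2), (u + 2)*(u + 4)*(u + 5)) = u + 2
(5) = gcd((m - 3)*(m + 5)*(m + 6), (m - 7)*(m - 3)*(m + 5)) = m^2 + 2*m - 15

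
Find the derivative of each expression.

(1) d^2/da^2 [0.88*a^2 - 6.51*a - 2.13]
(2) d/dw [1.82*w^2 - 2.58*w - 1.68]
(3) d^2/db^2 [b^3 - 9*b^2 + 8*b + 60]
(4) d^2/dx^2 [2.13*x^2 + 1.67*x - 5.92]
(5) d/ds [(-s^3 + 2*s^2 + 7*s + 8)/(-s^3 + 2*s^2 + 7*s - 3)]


(1) = 1.76000000000000
(2) = 3.64*w - 2.58
(3) = 6*b - 18
(4) = 4.26000000000000
(5) = 11*(3*s^2 - 4*s - 7)/(s^6 - 4*s^5 - 10*s^4 + 34*s^3 + 37*s^2 - 42*s + 9)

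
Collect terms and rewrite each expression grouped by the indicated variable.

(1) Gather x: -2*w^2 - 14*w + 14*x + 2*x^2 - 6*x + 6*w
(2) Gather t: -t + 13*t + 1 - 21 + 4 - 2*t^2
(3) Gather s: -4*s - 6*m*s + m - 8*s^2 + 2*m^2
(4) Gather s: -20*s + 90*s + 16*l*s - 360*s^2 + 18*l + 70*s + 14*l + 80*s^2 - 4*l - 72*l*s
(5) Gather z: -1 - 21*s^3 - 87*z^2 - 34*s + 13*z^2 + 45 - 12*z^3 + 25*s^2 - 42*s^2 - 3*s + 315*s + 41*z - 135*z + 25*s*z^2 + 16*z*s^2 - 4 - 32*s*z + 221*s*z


(1) = -2*w^2 - 8*w + 2*x^2 + 8*x
(2) = -2*t^2 + 12*t - 16
(3) = 2*m^2 + m - 8*s^2 + s*(-6*m - 4)
(4) = 28*l - 280*s^2 + s*(140 - 56*l)
(5) = -21*s^3 - 17*s^2 + 278*s - 12*z^3 + z^2*(25*s - 74) + z*(16*s^2 + 189*s - 94) + 40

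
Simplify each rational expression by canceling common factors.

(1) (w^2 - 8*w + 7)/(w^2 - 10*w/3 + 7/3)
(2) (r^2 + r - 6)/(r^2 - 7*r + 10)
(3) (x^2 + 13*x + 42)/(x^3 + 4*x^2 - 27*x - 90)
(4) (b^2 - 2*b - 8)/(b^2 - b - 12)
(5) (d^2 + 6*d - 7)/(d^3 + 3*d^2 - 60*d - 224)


(1) = (3*w - 21)/(3*w - 7)
(2) = (r + 3)/(r - 5)
(3) = (x + 7)/(x^2 - 2*x - 15)
(4) = (b + 2)/(b + 3)
(5) = (d - 1)/(d^2 - 4*d - 32)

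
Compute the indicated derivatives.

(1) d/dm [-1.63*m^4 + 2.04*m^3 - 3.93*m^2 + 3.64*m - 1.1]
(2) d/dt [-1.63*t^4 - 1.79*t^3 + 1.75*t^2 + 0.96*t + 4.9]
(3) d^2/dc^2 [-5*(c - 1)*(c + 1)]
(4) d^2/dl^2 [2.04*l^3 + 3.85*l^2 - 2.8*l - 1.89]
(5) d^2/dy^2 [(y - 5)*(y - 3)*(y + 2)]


(1) = -6.52*m^3 + 6.12*m^2 - 7.86*m + 3.64
(2) = -6.52*t^3 - 5.37*t^2 + 3.5*t + 0.96
(3) = -10
(4) = 12.24*l + 7.7
(5) = 6*y - 12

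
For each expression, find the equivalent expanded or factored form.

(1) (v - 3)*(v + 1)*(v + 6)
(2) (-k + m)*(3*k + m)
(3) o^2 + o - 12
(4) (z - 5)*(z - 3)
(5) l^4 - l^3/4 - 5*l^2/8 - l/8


(1) = v^3 + 4*v^2 - 15*v - 18
(2) = -3*k^2 + 2*k*m + m^2
(3) = (o - 3)*(o + 4)
(4) = z^2 - 8*z + 15
(5) = l*(l - 1)*(l + 1/4)*(l + 1/2)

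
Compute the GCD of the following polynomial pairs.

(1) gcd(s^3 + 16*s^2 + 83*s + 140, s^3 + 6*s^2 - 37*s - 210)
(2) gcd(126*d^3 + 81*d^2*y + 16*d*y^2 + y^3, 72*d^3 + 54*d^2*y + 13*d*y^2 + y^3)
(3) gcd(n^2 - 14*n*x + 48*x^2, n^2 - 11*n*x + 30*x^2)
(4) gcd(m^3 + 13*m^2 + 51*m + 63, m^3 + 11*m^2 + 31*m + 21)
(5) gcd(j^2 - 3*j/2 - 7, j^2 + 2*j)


(1) = gcd((s + 4)*(s + 5)*(s + 7), (s - 6)*(s + 5)*(s + 7)) = s^2 + 12*s + 35
(2) = gcd((3*d + y)*(6*d + y)*(7*d + y), (3*d + y)*(4*d + y)*(6*d + y)) = 18*d^2 + 9*d*y + y^2
(3) = gcd((n - 8*x)*(n - 6*x), (n - 6*x)*(n - 5*x)) = -n + 6*x
(4) = gcd((m + 3)^2*(m + 7), (m + 1)*(m + 3)*(m + 7)) = m^2 + 10*m + 21
(5) = j + 2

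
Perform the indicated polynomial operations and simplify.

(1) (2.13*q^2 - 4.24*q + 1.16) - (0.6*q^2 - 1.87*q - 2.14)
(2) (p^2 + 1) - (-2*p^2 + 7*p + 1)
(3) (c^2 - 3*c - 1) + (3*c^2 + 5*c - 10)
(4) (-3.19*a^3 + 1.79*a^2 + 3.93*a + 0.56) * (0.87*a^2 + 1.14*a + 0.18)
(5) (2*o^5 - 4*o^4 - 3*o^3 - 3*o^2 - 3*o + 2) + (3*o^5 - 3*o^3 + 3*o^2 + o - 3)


(1) = 1.53*q^2 - 2.37*q + 3.3
(2) = 3*p^2 - 7*p
(3) = 4*c^2 + 2*c - 11
(4) = -2.7753*a^5 - 2.0793*a^4 + 4.8855*a^3 + 5.2896*a^2 + 1.3458*a + 0.1008
(5) = 5*o^5 - 4*o^4 - 6*o^3 - 2*o - 1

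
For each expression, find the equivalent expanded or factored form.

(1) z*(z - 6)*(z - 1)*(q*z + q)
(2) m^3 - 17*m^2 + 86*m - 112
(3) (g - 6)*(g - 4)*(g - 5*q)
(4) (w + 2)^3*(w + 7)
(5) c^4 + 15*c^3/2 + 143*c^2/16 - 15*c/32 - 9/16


(1) = q*z^4 - 6*q*z^3 - q*z^2 + 6*q*z
(2) = (m - 8)*(m - 7)*(m - 2)
(3) = g^3 - 5*g^2*q - 10*g^2 + 50*g*q + 24*g - 120*q
(4) = w^4 + 13*w^3 + 54*w^2 + 92*w + 56
(5) = (c - 1/4)*(c + 1/4)*(c + 3/2)*(c + 6)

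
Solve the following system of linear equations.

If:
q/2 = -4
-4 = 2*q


Then:
No Solution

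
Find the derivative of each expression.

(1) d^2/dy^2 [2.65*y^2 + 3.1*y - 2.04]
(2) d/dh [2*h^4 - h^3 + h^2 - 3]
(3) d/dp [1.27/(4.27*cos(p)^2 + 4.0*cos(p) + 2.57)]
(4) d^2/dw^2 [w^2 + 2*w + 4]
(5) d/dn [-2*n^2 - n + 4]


(1) = 5.30000000000000
(2) = h*(8*h^2 - 3*h + 2)
(3) = (10.8458*cos(p) + 5.08)*sin(p)/(4.27*cos(p)^2 + 4.0*cos(p) + 2.57)^2
(4) = 2
(5) = -4*n - 1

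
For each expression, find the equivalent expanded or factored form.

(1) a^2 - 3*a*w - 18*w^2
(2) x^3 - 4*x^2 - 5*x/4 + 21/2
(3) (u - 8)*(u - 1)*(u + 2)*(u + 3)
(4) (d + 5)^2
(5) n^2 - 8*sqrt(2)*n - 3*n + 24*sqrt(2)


(1) = (a - 6*w)*(a + 3*w)
(2) = (x - 7/2)*(x - 2)*(x + 3/2)
(3) = u^4 - 4*u^3 - 31*u^2 - 14*u + 48
(4) = d^2 + 10*d + 25
(5) = (n - 3)*(n - 8*sqrt(2))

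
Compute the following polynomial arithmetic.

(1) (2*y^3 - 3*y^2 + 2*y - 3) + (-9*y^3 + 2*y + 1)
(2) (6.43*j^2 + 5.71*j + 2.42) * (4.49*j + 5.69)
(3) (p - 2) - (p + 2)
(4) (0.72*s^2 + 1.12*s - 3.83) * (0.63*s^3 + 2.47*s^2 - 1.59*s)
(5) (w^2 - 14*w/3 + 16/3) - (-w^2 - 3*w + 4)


(1) = -7*y^3 - 3*y^2 + 4*y - 2
(2) = 28.8707*j^3 + 62.2246*j^2 + 43.3557*j + 13.7698
(3) = -4
(4) = 0.4536*s^5 + 2.484*s^4 - 0.7913*s^3 - 11.2409*s^2 + 6.0897*s
(5) = 2*w^2 - 5*w/3 + 4/3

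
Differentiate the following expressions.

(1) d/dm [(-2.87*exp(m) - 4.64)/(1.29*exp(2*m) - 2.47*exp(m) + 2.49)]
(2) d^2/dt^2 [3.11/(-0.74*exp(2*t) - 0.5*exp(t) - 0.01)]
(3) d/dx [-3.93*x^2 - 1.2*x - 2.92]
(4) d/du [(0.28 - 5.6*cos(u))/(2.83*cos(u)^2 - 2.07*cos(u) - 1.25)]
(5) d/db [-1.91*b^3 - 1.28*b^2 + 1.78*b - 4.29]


(1) = (3.7023*exp(2*m) + 11.9712*exp(m) - 18.6071)*exp(m)/(1.6641*exp(4*m) - 6.3726*exp(3*m) + 12.5251*exp(2*m) - 12.3006*exp(m) + 6.2001)
(2) = (-3.11*(1.48*exp(t) + 0.5)*(2.96*exp(t) + 1.0)*exp(t) + (9.2056*exp(t) + 1.555)*(0.74*exp(2*t) + 0.5*exp(t) + 0.01))*exp(t)/(0.74*exp(2*t) + 0.5*exp(t) + 0.01)^3
(3) = -7.86*x - 1.2
(4) = (-15.848*cos(u)^2 + 1.5848*cos(u) - 7.5796)*sin(u)/(8.0089*cos(u)^4 - 11.7162*cos(u)^3 - 2.7901*cos(u)^2 + 5.175*cos(u) + 1.5625)
(5) = -5.73*b^2 - 2.56*b + 1.78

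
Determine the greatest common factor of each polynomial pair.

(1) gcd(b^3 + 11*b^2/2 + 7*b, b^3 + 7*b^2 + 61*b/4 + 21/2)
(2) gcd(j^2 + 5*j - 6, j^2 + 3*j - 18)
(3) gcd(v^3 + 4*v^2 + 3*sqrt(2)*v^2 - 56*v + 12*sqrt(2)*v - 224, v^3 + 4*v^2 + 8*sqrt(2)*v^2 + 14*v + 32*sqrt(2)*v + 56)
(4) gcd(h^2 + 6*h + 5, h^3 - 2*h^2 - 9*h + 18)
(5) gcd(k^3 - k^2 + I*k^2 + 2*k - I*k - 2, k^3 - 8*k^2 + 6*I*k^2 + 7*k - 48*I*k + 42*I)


(1) = gcd(b*(b + 2)*(b + 7/2), (b + 3/2)*(b + 2)*(b + 7/2)) = b^2 + 11*b/2 + 7
(2) = j + 6
(3) = gcd((v + 4)*(v - 4*sqrt(2))*(v + 7*sqrt(2)), (v + 4)*(v + sqrt(2))*(v + 7*sqrt(2))) = v^2 + v*(4 + 7*sqrt(2)) + 28*sqrt(2)
(4) = 1
(5) = gcd((k - 1)*(k - I)*(k + 2*I), (k - 7)*(k - 1)*(k + 6*I)) = k - 1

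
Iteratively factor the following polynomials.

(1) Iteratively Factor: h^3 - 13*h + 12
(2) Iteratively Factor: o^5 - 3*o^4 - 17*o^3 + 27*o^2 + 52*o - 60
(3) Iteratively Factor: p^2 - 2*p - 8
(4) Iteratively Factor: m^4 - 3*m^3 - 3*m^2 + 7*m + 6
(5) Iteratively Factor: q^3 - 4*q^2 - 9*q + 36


(1) = (h + 4)*(h^2 - 4*h + 3) = (h - 1)*(h + 4)*(h - 3)
(2) = (o - 5)*(o^4 + 2*o^3 - 7*o^2 - 8*o + 12) = (o - 5)*(o + 3)*(o^3 - o^2 - 4*o + 4) = (o - 5)*(o - 2)*(o + 3)*(o^2 + o - 2) = (o - 5)*(o - 2)*(o + 2)*(o + 3)*(o - 1)
(3) = (p + 2)*(p - 4)
(4) = (m - 3)*(m^3 - 3*m - 2) = (m - 3)*(m - 2)*(m^2 + 2*m + 1) = (m - 3)*(m - 2)*(m + 1)*(m + 1)
(5) = (q - 3)*(q^2 - q - 12) = (q - 3)*(q + 3)*(q - 4)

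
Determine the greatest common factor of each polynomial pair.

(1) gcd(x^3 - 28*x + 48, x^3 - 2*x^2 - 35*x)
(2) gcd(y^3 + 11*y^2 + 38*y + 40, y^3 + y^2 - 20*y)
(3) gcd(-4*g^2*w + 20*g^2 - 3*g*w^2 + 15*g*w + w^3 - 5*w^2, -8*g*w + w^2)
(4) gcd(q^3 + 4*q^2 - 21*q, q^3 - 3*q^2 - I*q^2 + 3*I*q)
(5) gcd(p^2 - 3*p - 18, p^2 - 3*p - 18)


(1) = gcd((x - 4)*(x - 2)*(x + 6), x*(x - 7)*(x + 5)) = 1
(2) = gcd((y + 2)*(y + 4)*(y + 5), y*(y - 4)*(y + 5)) = y + 5
(3) = 1
(4) = q^2 - 3*q
(5) = p^2 - 3*p - 18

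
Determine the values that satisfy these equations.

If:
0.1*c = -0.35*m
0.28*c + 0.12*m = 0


Then:
c = 0.00
m = 0.00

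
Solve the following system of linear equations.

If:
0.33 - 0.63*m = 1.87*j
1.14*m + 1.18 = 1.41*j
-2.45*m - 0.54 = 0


Then:
No Solution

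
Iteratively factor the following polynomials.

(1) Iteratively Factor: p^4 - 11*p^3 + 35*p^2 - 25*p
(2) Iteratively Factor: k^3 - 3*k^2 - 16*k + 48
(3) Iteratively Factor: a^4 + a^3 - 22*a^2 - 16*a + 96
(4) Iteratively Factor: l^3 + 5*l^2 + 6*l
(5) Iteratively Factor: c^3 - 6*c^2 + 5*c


(1) = (p - 5)*(p^3 - 6*p^2 + 5*p) = p*(p - 5)*(p^2 - 6*p + 5) = p*(p - 5)*(p - 1)*(p - 5)
(2) = (k + 4)*(k^2 - 7*k + 12) = (k - 4)*(k + 4)*(k - 3)
(3) = (a - 2)*(a^3 + 3*a^2 - 16*a - 48) = (a - 4)*(a - 2)*(a^2 + 7*a + 12) = (a - 4)*(a - 2)*(a + 4)*(a + 3)
(4) = (l + 3)*(l^2 + 2*l) = (l + 2)*(l + 3)*(l)
(5) = (c - 5)*(c^2 - c) = (c - 5)*(c - 1)*(c)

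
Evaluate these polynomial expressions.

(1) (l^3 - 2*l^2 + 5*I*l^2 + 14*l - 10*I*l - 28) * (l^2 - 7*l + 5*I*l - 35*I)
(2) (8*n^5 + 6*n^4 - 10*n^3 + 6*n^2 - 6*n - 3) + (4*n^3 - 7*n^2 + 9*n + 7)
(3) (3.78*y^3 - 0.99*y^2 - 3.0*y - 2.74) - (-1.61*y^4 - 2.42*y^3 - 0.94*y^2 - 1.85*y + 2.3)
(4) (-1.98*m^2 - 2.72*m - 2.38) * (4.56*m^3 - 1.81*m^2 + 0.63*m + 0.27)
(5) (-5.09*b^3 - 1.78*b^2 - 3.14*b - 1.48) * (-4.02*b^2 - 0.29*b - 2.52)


(1) = l^5 - 9*l^4 + 10*I*l^4 + 3*l^3 - 90*I*l^3 + 99*l^2 + 210*I*l^2 - 154*l - 630*I*l + 980*I
(2) = 8*n^5 + 6*n^4 - 6*n^3 - n^2 + 3*n + 4
(3) = 1.61*y^4 + 6.2*y^3 - 0.05*y^2 - 1.15*y - 5.04
(4) = -9.0288*m^5 - 8.8194*m^4 - 7.177*m^3 + 2.0596*m^2 - 2.2338*m - 0.6426
(5) = 20.4618*b^5 + 8.6317*b^4 + 25.9658*b^3 + 11.3458*b^2 + 8.342*b + 3.7296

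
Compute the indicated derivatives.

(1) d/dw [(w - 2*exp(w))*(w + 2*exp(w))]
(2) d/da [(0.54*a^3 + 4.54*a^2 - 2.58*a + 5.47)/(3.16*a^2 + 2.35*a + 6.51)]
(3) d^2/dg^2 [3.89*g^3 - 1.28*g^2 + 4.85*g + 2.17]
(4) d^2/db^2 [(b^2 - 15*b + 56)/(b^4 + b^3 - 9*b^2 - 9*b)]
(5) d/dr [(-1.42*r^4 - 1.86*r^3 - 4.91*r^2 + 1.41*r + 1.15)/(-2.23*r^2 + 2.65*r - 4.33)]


(1) = 2*w - 8*exp(2*w)
(2) = (1.7064*a^4 + 2.538*a^3 + 29.368*a^2 + 24.5404*a - 29.6503)/(9.9856*a^4 + 14.852*a^3 + 46.6657*a^2 + 30.597*a + 42.3801)
(3) = 23.34*g - 2.56
(4) = 6*(b^8 - 29*b^7 + 150*b^6 + 418*b^5 - 1391*b^4 - 2157*b^3 + 4032*b^2 + 4536*b + 1512)/(b^3*(b^9 + 3*b^8 - 24*b^7 - 80*b^6 + 162*b^5 + 702*b^4 - 1944*b^2 - 2187*b - 729))
(5) = (6.3332*r^5 - 7.1412*r^4 + 14.7364*r^3 + 14.2942*r^2 + 47.6496*r - 9.1528)/(4.9729*r^4 - 11.819*r^3 + 26.3343*r^2 - 22.949*r + 18.7489)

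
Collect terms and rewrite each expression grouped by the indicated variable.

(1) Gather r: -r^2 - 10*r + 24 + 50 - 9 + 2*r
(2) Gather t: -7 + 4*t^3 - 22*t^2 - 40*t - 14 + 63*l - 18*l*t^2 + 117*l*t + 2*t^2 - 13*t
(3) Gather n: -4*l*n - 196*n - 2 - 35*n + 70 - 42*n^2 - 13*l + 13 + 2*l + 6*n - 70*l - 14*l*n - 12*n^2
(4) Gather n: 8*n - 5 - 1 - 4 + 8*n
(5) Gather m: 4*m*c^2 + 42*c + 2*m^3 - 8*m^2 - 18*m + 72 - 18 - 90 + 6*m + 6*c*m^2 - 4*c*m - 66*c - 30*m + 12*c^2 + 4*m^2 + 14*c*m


(1) = -r^2 - 8*r + 65
(2) = 63*l + 4*t^3 + t^2*(-18*l - 20) + t*(117*l - 53) - 21
(3) = -81*l - 54*n^2 + n*(-18*l - 225) + 81
(4) = 16*n - 10
(5) = 12*c^2 - 24*c + 2*m^3 + m^2*(6*c - 4) + m*(4*c^2 + 10*c - 42) - 36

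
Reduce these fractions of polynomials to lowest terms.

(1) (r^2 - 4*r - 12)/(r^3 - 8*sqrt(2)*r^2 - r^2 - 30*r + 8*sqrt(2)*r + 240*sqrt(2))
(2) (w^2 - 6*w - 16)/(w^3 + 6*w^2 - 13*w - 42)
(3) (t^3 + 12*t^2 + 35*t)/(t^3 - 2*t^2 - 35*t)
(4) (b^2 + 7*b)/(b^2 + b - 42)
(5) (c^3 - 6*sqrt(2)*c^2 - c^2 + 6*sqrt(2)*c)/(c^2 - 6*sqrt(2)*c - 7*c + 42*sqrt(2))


(1) = (r + 2)/(r^2 + r*(5 - 8*sqrt(2)) - 40*sqrt(2))
(2) = (w - 8)/(w^2 + 4*w - 21)
(3) = (t + 7)/(t - 7)
(4) = b/(b - 6)
(5) = (c^2 - c)/(c - 7)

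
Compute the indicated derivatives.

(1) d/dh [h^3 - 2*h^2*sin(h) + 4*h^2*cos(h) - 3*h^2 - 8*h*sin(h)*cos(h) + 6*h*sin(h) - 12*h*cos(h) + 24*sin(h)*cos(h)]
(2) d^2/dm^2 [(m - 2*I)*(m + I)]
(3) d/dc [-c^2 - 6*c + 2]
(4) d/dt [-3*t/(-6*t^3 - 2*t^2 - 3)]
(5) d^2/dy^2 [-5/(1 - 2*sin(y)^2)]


(1) = -4*h^2*sin(h) - 2*h^2*cos(h) + 3*h^2 + 8*h*sin(h) + 14*h*cos(h) - 8*h*cos(2*h) - 6*h + 6*sin(h) - 4*sin(2*h) - 12*cos(h) + 24*cos(2*h)
(2) = 2
(3) = -2*c - 6
(4) = 3*(6*t^3 - 2*t^2*(9*t + 2) + 2*t^2 + 3)/(6*t^3 + 2*t^2 + 3)^2
(5) = (-20*cos(2*y)^2 + 20*cos(4*y) - 20)/cos(2*y)^3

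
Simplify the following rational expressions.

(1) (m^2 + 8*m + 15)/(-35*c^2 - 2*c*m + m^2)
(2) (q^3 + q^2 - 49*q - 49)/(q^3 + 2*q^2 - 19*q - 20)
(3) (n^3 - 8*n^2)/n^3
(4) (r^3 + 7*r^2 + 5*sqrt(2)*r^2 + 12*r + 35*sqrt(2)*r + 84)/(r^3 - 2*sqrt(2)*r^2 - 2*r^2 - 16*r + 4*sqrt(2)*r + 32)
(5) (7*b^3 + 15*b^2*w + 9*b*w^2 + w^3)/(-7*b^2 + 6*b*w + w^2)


(1) = (-m^2 - 8*m - 15)/(35*c^2 + 2*c*m - m^2)
(2) = (q^2 - 49)/(q^2 + q - 20)
(3) = (n - 8)/n
(4) = (r^2 + r*(3*sqrt(2) + 7) + 21*sqrt(2))/(r^2 + r*(-4*sqrt(2) - 2) + 8*sqrt(2))
(5) = (b^2 + 2*b*w + w^2)/(-b + w)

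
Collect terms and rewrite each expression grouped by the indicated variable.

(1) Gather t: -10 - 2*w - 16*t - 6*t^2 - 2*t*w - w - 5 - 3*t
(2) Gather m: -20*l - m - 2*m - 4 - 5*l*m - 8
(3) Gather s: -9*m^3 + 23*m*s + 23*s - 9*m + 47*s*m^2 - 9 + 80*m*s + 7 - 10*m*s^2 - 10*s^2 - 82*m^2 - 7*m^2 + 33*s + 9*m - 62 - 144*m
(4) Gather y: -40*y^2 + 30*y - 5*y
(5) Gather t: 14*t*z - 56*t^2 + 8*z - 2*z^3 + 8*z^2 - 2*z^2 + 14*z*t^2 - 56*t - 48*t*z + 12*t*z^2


(1) = -6*t^2 + t*(-2*w - 19) - 3*w - 15
(2) = -20*l + m*(-5*l - 3) - 12
(3) = -9*m^3 - 89*m^2 - 144*m + s^2*(-10*m - 10) + s*(47*m^2 + 103*m + 56) - 64
(4) = -40*y^2 + 25*y
(5) = t^2*(14*z - 56) + t*(12*z^2 - 34*z - 56) - 2*z^3 + 6*z^2 + 8*z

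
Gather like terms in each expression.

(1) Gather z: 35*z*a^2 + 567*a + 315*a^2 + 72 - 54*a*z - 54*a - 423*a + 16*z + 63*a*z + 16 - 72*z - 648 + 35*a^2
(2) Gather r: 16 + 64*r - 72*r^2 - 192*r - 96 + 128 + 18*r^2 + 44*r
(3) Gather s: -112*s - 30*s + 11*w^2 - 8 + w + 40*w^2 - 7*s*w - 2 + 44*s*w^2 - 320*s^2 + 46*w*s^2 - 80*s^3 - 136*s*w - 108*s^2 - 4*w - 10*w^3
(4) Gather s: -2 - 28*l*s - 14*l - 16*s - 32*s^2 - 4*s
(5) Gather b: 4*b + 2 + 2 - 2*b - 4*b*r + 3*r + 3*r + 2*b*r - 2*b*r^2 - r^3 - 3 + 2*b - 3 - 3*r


(1) = 350*a^2 + 90*a + z*(35*a^2 + 9*a - 56) - 560
(2) = -54*r^2 - 84*r + 48
(3) = -80*s^3 + s^2*(46*w - 428) + s*(44*w^2 - 143*w - 142) - 10*w^3 + 51*w^2 - 3*w - 10
(4) = -14*l - 32*s^2 + s*(-28*l - 20) - 2
(5) = b*(-2*r^2 - 2*r + 4) - r^3 + 3*r - 2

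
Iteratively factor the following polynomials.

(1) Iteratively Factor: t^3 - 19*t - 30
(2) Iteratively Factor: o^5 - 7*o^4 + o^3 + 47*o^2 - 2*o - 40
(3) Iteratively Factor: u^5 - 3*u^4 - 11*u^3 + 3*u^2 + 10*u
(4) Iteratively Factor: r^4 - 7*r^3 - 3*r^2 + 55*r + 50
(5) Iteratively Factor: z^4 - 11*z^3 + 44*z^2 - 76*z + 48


(1) = (t + 2)*(t^2 - 2*t - 15) = (t + 2)*(t + 3)*(t - 5)
(2) = (o - 4)*(o^4 - 3*o^3 - 11*o^2 + 3*o + 10) = (o - 4)*(o + 1)*(o^3 - 4*o^2 - 7*o + 10) = (o - 5)*(o - 4)*(o + 1)*(o^2 + o - 2) = (o - 5)*(o - 4)*(o + 1)*(o + 2)*(o - 1)
(3) = (u + 2)*(u^4 - 5*u^3 - u^2 + 5*u) = (u - 1)*(u + 2)*(u^3 - 4*u^2 - 5*u) = (u - 5)*(u - 1)*(u + 2)*(u^2 + u) = (u - 5)*(u - 1)*(u + 1)*(u + 2)*(u)
(4) = (r + 1)*(r^3 - 8*r^2 + 5*r + 50) = (r + 1)*(r + 2)*(r^2 - 10*r + 25) = (r - 5)*(r + 1)*(r + 2)*(r - 5)
(5) = (z - 2)*(z^3 - 9*z^2 + 26*z - 24) = (z - 4)*(z - 2)*(z^2 - 5*z + 6) = (z - 4)*(z - 3)*(z - 2)*(z - 2)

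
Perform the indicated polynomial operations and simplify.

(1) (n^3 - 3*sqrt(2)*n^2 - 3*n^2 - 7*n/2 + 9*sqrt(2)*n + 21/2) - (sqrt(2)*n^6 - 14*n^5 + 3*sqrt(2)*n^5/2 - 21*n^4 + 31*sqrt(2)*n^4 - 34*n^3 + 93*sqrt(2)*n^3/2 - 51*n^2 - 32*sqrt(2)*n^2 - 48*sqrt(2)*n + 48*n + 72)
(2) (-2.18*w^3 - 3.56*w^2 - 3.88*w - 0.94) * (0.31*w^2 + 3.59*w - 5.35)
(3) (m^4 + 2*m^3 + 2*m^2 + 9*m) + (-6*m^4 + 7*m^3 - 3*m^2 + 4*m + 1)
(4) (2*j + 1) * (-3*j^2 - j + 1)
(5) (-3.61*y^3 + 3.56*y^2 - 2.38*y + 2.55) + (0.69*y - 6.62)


(1) = -sqrt(2)*n^6 - 3*sqrt(2)*n^5/2 + 14*n^5 - 31*sqrt(2)*n^4 + 21*n^4 - 93*sqrt(2)*n^3/2 + 35*n^3 + 29*sqrt(2)*n^2 + 48*n^2 - 103*n/2 + 57*sqrt(2)*n - 123/2
(2) = -0.6758*w^5 - 8.9298*w^4 - 2.3202*w^3 + 4.8254*w^2 + 17.3834*w + 5.029
(3) = -5*m^4 + 9*m^3 - m^2 + 13*m + 1
(4) = -6*j^3 - 5*j^2 + j + 1
(5) = -3.61*y^3 + 3.56*y^2 - 1.69*y - 4.07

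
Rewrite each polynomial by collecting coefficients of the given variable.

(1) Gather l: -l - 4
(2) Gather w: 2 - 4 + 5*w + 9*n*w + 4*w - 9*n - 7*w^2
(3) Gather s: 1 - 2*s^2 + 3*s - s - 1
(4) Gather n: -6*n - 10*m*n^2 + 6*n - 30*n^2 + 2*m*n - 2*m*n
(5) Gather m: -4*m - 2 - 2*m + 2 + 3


(1) = -l - 4
(2) = -9*n - 7*w^2 + w*(9*n + 9) - 2
(3) = -2*s^2 + 2*s
(4) = n^2*(-10*m - 30)
(5) = 3 - 6*m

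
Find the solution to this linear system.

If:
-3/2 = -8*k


Then:
k = 3/16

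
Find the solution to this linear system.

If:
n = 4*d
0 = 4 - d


Then:
d = 4
n = 16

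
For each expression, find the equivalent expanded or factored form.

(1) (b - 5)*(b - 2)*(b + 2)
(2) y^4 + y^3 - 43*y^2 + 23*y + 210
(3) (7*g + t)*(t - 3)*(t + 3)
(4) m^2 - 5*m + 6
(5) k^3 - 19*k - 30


(1) = b^3 - 5*b^2 - 4*b + 20
(2) = (y - 5)*(y - 3)*(y + 2)*(y + 7)
(3) = 7*g*t^2 - 63*g + t^3 - 9*t
(4) = (m - 3)*(m - 2)
(5) = (k - 5)*(k + 2)*(k + 3)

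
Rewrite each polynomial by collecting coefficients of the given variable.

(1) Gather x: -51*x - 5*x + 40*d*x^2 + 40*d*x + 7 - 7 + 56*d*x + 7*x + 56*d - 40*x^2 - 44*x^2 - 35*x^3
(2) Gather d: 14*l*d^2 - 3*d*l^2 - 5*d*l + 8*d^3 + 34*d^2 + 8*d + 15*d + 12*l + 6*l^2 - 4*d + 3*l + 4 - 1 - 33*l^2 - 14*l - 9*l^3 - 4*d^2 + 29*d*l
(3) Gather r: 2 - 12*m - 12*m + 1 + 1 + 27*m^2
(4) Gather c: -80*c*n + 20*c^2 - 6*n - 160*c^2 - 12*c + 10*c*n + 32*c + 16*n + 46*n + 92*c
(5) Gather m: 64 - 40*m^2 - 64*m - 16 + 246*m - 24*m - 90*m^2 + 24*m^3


(1) = 56*d - 35*x^3 + x^2*(40*d - 84) + x*(96*d - 49)
(2) = 8*d^3 + d^2*(14*l + 30) + d*(-3*l^2 + 24*l + 19) - 9*l^3 - 27*l^2 + l + 3
(3) = 27*m^2 - 24*m + 4
(4) = -140*c^2 + c*(112 - 70*n) + 56*n
(5) = 24*m^3 - 130*m^2 + 158*m + 48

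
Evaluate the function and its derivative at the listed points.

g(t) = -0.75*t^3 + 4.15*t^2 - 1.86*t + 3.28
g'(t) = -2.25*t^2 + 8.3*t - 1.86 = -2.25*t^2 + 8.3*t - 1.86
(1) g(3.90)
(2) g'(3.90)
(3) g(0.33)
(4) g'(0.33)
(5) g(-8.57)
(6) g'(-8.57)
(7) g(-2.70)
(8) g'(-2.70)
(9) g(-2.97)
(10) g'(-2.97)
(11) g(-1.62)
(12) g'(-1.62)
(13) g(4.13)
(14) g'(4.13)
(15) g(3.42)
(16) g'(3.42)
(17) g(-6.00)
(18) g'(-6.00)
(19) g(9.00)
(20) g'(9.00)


(1) = 14.66
(2) = -3.71
(3) = 3.09
(4) = 0.63
(5) = 796.08
(6) = -238.24
(7) = 53.32
(8) = -40.67
(9) = 65.06
(10) = -46.36
(11) = 20.37
(12) = -21.21
(13) = 13.55
(14) = -5.96
(15) = 15.46
(16) = 0.21
(17) = 325.84
(18) = -132.66
(19) = -224.06
(20) = -109.41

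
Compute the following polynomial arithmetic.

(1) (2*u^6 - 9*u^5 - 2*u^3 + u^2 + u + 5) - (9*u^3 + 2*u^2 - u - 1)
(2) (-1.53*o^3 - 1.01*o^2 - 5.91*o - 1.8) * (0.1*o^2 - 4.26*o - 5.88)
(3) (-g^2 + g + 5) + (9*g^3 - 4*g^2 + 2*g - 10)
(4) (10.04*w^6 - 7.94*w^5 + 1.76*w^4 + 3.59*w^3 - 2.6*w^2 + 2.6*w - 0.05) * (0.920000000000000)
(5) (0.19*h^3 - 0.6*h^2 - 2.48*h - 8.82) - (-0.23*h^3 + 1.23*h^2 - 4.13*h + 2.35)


(1) = 2*u^6 - 9*u^5 - 11*u^3 - u^2 + 2*u + 6
(2) = -0.153*o^5 + 6.4168*o^4 + 12.708*o^3 + 30.9354*o^2 + 42.4188*o + 10.584
(3) = 9*g^3 - 5*g^2 + 3*g - 5
(4) = 9.2368*w^6 - 7.3048*w^5 + 1.6192*w^4 + 3.3028*w^3 - 2.392*w^2 + 2.392*w - 0.046
(5) = 0.42*h^3 - 1.83*h^2 + 1.65*h - 11.17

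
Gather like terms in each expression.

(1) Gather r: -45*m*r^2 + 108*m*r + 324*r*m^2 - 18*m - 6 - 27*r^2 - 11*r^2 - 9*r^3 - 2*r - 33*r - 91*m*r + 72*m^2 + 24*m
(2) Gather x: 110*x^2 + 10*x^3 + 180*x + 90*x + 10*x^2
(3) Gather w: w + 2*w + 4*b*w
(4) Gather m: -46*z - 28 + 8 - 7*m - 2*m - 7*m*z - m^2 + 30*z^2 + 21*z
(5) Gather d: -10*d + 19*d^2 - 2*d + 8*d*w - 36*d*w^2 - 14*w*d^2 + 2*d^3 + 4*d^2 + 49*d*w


(1) = 72*m^2 + 6*m - 9*r^3 + r^2*(-45*m - 38) + r*(324*m^2 + 17*m - 35) - 6
(2) = 10*x^3 + 120*x^2 + 270*x
(3) = w*(4*b + 3)
(4) = -m^2 + m*(-7*z - 9) + 30*z^2 - 25*z - 20
(5) = 2*d^3 + d^2*(23 - 14*w) + d*(-36*w^2 + 57*w - 12)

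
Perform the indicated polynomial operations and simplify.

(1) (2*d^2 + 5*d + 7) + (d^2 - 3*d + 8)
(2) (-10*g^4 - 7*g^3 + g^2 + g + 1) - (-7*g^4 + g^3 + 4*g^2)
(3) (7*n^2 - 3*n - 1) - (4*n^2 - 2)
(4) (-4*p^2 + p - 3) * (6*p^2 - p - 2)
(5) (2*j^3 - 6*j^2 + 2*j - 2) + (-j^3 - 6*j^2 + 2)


(1) = 3*d^2 + 2*d + 15
(2) = -3*g^4 - 8*g^3 - 3*g^2 + g + 1
(3) = 3*n^2 - 3*n + 1
(4) = -24*p^4 + 10*p^3 - 11*p^2 + p + 6
(5) = j^3 - 12*j^2 + 2*j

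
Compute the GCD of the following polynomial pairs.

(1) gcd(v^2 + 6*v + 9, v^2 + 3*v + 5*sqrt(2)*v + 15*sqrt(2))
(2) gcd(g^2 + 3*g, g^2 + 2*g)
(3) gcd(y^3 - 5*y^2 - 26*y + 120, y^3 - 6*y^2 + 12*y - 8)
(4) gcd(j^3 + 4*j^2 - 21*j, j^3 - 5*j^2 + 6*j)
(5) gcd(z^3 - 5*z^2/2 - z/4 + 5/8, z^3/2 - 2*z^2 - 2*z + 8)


(1) = gcd((v + 3)^2, (v + 3)*(v + 5*sqrt(2))) = v + 3
(2) = g
(3) = gcd((y - 6)*(y - 4)*(y + 5), (y - 2)^3) = 1
(4) = gcd(j*(j - 3)*(j + 7), j*(j - 3)*(j - 2)) = j^2 - 3*j
(5) = 1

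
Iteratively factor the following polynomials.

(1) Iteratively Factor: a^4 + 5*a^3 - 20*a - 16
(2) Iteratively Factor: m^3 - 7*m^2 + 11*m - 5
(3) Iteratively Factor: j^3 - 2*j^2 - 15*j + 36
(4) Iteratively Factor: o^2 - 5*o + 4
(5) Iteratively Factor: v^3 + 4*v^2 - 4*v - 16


(1) = (a + 4)*(a^3 + a^2 - 4*a - 4) = (a - 2)*(a + 4)*(a^2 + 3*a + 2) = (a - 2)*(a + 2)*(a + 4)*(a + 1)
(2) = (m - 1)*(m^2 - 6*m + 5) = (m - 5)*(m - 1)*(m - 1)
(3) = (j - 3)*(j^2 + j - 12) = (j - 3)^2*(j + 4)
(4) = (o - 4)*(o - 1)
(5) = (v + 2)*(v^2 + 2*v - 8) = (v - 2)*(v + 2)*(v + 4)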